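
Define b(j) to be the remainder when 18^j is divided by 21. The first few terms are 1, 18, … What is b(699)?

15

Listing terms: b(0) = 1; b(1) = 18; b(2) = 9; b(3) = 15; b(4) = 18.
Since b(4) = b(1) = 18, the sequence is eventually periodic: after a pre-period of length 1 it cycles with period 3.
For j ≥ 1, b(j) depends only on (j - 1) mod 3. (699 - 1) mod 3 = 2, so b(699) = b(3) = 15.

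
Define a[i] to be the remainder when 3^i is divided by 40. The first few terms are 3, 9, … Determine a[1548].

1

a[1] = 3; a[2] = 9; a[3] = 27; a[4] = 1; a[5] = 3.
The sequence repeats with period 4.
So a[1548] = a[1 + ((1548-1) mod 4)] = a[4] = 1.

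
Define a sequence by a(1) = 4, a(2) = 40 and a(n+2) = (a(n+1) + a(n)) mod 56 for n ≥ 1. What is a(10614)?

44

We have a(1) = 4,  a(2) = 40,  a(3) = 44,  a(4) = 28,  a(5) = 16,  a(6) = 44,  a(7) = 4,  a(8) = 48,  a(9) = 52,  a(10) = 44,  a(11) = 40,  a(12) = 28,  a(13) = 12,  a(14) = 40,  a(15) = 52,  a(16) = 36,  a(17) = 32,  a(18) = 12,  a(19) = 44,  a(20) = 0,  a(21) = 44,  a(22) = 44,  a(23) = 32,  a(24) = 20,  a(25) = 52,  a(26) = 16,  a(27) = 12,  a(28) = 28,  a(29) = 40,  a(30) = 12,  a(31) = 52,  a(32) = 8,  a(33) = 4,  a(34) = 12,  a(35) = 16,  a(36) = 28,  a(37) = 44,  a(38) = 16,  a(39) = 4,  a(40) = 20,  a(41) = 24,  a(42) = 44,  a(43) = 12,  a(44) = 0,  a(45) = 12,  a(46) = 12,  a(47) = 24,  a(48) = 36,  a(49) = 4,  a(50) = 40.
The sequence repeats with period 48.
So a(10614) = a(1 + ((10614-1) mod 48)) = a(6) = 44.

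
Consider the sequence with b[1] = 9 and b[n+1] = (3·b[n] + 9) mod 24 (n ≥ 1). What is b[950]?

Listing terms: b[1] = 9,  b[2] = 12,  b[3] = 21,  b[4] = 0,  b[5] = 9.
Since b[5] = b[1] = 9, the sequence is periodic with period 4.
So b[950] = b[1 + ((950-1) mod 4)] = b[2] = 12.

12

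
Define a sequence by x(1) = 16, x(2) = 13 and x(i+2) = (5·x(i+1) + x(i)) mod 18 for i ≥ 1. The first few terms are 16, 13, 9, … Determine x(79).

We have x(1) = 16, x(2) = 13, x(3) = 9, x(4) = 4, x(5) = 11, x(6) = 5, x(7) = 0, x(8) = 5, x(9) = 7, x(10) = 4, x(11) = 9, x(12) = 13, x(13) = 2, x(14) = 5, x(15) = 9, x(16) = 14, x(17) = 7, x(18) = 13, x(19) = 0, x(20) = 13, x(21) = 11, x(22) = 14, x(23) = 9, x(24) = 5, x(25) = 16, x(26) = 13.
Since (x(25), x(26)) = (x(1), x(2)) = (16, 13) (two consecutive terms determine the rest), the sequence is periodic with period 24.
So x(79) = x(1 + ((79-1) mod 24)) = x(7) = 0.

0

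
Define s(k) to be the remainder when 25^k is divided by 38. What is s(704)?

We have s(1) = 25,  s(2) = 17,  s(3) = 7,  s(4) = 23,  s(5) = 5,  s(6) = 11,  s(7) = 9,  s(8) = 35,  s(9) = 1,  s(10) = 25.
The sequence repeats with period 9.
(704 - 1) mod 9 = 1, so s(704) = s(2) = 17.

17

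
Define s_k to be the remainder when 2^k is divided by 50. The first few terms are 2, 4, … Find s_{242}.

Computing terms: s_1 = 2; s_2 = 4; s_3 = 8; s_4 = 16; s_5 = 32; s_6 = 14; s_7 = 28; s_8 = 6; s_9 = 12; s_{10} = 24; s_{11} = 48; s_{12} = 46; s_{13} = 42; s_{14} = 34; s_{15} = 18; s_{16} = 36; s_{17} = 22; s_{18} = 44; s_{19} = 38; s_{20} = 26; s_{21} = 2.
Since s_{21} = s_1 = 2, the sequence is periodic with period 20.
(242 - 1) mod 20 = 1, so s_{242} = s_2 = 4.

4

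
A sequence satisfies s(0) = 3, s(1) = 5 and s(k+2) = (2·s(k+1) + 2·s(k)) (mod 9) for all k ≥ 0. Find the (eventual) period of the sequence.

Listing terms: s(0) = 3; s(1) = 5; s(2) = 7; s(3) = 6; s(4) = 8; s(5) = 1; s(6) = 0; s(7) = 2; s(8) = 4; s(9) = 3; s(10) = 5.
Since (s(9), s(10)) = (s(0), s(1)) = (3, 5) (two consecutive terms determine the rest), the sequence is periodic with period 9.

9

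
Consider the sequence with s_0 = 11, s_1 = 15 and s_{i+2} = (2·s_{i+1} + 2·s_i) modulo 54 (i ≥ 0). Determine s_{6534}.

38

s_0 = 11,  s_1 = 15,  s_2 = 52,  s_3 = 26,  s_4 = 48,  s_5 = 40,  s_6 = 14,  s_7 = 0,  s_8 = 28,  s_9 = 2,  s_{10} = 6,  s_{11} = 16,  s_{12} = 44,  s_{13} = 12,  s_{14} = 4,  s_{15} = 32,  s_{16} = 18,  s_{17} = 46,  s_{18} = 20,  s_{19} = 24,  s_{20} = 34,  s_{21} = 8,  s_{22} = 30,  s_{23} = 22,  s_{24} = 50,  s_{25} = 36,  s_{26} = 10,  s_{27} = 38,  s_{28} = 42,  s_{29} = 52,  s_{30} = 26.
Since (s_{29}, s_{30}) = (s_2, s_3) = (52, 26) (two consecutive terms determine the rest), the sequence is eventually periodic: after a pre-period of length 2 it cycles with period 27.
For i ≥ 2, s_i depends only on (i - 2) mod 27. (6534 - 2) mod 27 = 25, so s_{6534} = s_{27} = 38.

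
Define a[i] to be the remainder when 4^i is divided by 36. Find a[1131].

a[1] = 4; a[2] = 16; a[3] = 28; a[4] = 4.
The sequence repeats with period 3.
(1131 - 1) mod 3 = 2, so a[1131] = a[3] = 28.

28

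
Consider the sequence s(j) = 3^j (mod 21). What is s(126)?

We have s(0) = 1,  s(1) = 3,  s(2) = 9,  s(3) = 6,  s(4) = 18,  s(5) = 12,  s(6) = 15,  s(7) = 3.
Since s(7) = s(1) = 3, the sequence is eventually periodic: after a pre-period of length 1 it cycles with period 6.
For j ≥ 1, s(j) depends only on (j - 1) mod 6. (126 - 1) mod 6 = 5, so s(126) = s(6) = 15.

15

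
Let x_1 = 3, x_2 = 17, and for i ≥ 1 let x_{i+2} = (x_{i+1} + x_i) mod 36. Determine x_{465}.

Listing terms: x_1 = 3,  x_2 = 17,  x_3 = 20,  x_4 = 1,  x_5 = 21,  x_6 = 22,  x_7 = 7,  x_8 = 29,  x_9 = 0,  x_{10} = 29,  x_{11} = 29,  x_{12} = 22,  x_{13} = 15,  x_{14} = 1,  x_{15} = 16,  x_{16} = 17,  x_{17} = 33,  x_{18} = 14,  x_{19} = 11,  x_{20} = 25,  x_{21} = 0,  x_{22} = 25,  x_{23} = 25,  x_{24} = 14,  x_{25} = 3,  x_{26} = 17.
The sequence repeats with period 24.
(465 - 1) mod 24 = 8, so x_{465} = x_9 = 0.

0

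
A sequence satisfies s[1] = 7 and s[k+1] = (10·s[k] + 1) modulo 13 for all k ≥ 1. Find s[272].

6

Listing terms: s[1] = 7, s[2] = 6, s[3] = 9, s[4] = 0, s[5] = 1, s[6] = 11, s[7] = 7.
The sequence repeats with period 6.
So s[272] = s[1 + ((272-1) mod 6)] = s[2] = 6.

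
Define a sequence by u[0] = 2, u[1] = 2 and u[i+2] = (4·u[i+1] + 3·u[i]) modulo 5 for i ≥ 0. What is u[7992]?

2

Computing terms: u[0] = 2; u[1] = 2; u[2] = 4; u[3] = 2; u[4] = 0; u[5] = 1; u[6] = 4; u[7] = 4; u[8] = 3; u[9] = 4; u[10] = 0; u[11] = 2; u[12] = 3; u[13] = 3; u[14] = 1; u[15] = 3; u[16] = 0; u[17] = 4; u[18] = 1; u[19] = 1; u[20] = 2; u[21] = 1; u[22] = 0; u[23] = 3; u[24] = 2; u[25] = 2.
The sequence repeats with period 24.
So u[7992] = u[0 + ((7992-0) mod 24)] = u[0] = 2.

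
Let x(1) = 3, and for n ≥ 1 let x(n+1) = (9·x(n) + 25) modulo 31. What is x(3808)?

13

Listing terms: x(1) = 3,  x(2) = 21,  x(3) = 28,  x(4) = 29,  x(5) = 7,  x(6) = 26,  x(7) = 11,  x(8) = 0,  x(9) = 25,  x(10) = 2,  x(11) = 12,  x(12) = 9,  x(13) = 13,  x(14) = 18,  x(15) = 1,  x(16) = 3.
Since x(16) = x(1) = 3, the sequence is periodic with period 15.
(3808 - 1) mod 15 = 12, so x(3808) = x(13) = 13.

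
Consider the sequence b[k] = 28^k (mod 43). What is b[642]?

35

b[1] = 28,  b[2] = 10,  b[3] = 22,  b[4] = 14,  b[5] = 5,  b[6] = 11,  b[7] = 7,  b[8] = 24,  b[9] = 27,  b[10] = 25,  b[11] = 12,  b[12] = 35,  b[13] = 34,  b[14] = 6,  b[15] = 39,  b[16] = 17,  b[17] = 3,  b[18] = 41,  b[19] = 30,  b[20] = 23,  b[21] = 42,  b[22] = 15,  b[23] = 33,  b[24] = 21,  b[25] = 29,  b[26] = 38,  b[27] = 32,  b[28] = 36,  b[29] = 19,  b[30] = 16,  b[31] = 18,  b[32] = 31,  b[33] = 8,  b[34] = 9,  b[35] = 37,  b[36] = 4,  b[37] = 26,  b[38] = 40,  b[39] = 2,  b[40] = 13,  b[41] = 20,  b[42] = 1,  b[43] = 28.
Since b[43] = b[1] = 28, the sequence is periodic with period 42.
(642 - 1) mod 42 = 11, so b[642] = b[12] = 35.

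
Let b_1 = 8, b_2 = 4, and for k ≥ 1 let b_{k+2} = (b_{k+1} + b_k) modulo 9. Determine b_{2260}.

7

Listing terms: b_1 = 8, b_2 = 4, b_3 = 3, b_4 = 7, b_5 = 1, b_6 = 8, b_7 = 0, b_8 = 8, b_9 = 8, b_{10} = 7, b_{11} = 6, b_{12} = 4, b_{13} = 1, b_{14} = 5, b_{15} = 6, b_{16} = 2, b_{17} = 8, b_{18} = 1, b_{19} = 0, b_{20} = 1, b_{21} = 1, b_{22} = 2, b_{23} = 3, b_{24} = 5, b_{25} = 8, b_{26} = 4.
The sequence repeats with period 24.
(2260 - 1) mod 24 = 3, so b_{2260} = b_4 = 7.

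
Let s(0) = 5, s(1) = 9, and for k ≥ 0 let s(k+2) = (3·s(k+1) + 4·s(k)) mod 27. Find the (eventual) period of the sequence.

Computing terms: s(0) = 5,  s(1) = 9,  s(2) = 20,  s(3) = 15,  s(4) = 17,  s(5) = 3,  s(6) = 23,  s(7) = 0,  s(8) = 11,  s(9) = 6,  s(10) = 8,  s(11) = 21,  s(12) = 14,  s(13) = 18,  s(14) = 2,  s(15) = 24,  s(16) = 26,  s(17) = 12,  s(18) = 5,  s(19) = 9.
Since (s(18), s(19)) = (s(0), s(1)) = (5, 9) (two consecutive terms determine the rest), the sequence is periodic with period 18.

18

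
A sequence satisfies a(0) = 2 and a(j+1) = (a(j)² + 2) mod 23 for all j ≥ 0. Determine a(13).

Listing terms: a(0) = 2, a(1) = 6, a(2) = 15, a(3) = 20, a(4) = 11, a(5) = 8, a(6) = 20.
Since a(6) = a(3) = 20, the sequence is eventually periodic: after a pre-period of length 3 it cycles with period 3.
For j ≥ 3, a(j) depends only on (j - 3) mod 3. (13 - 3) mod 3 = 1, so a(13) = a(4) = 11.

11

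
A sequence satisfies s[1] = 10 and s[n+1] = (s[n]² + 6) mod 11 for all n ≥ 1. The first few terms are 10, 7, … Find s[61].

10

We have s[1] = 10; s[2] = 7; s[3] = 0; s[4] = 6; s[5] = 9; s[6] = 10.
The sequence repeats with period 5.
(61 - 1) mod 5 = 0, so s[61] = s[1] = 10.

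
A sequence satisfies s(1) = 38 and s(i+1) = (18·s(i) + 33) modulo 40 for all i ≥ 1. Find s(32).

15

We have s(1) = 38,  s(2) = 37,  s(3) = 19,  s(4) = 15,  s(5) = 23,  s(6) = 7,  s(7) = 39,  s(8) = 15.
Since s(8) = s(4) = 15, the sequence is eventually periodic: after a pre-period of length 3 it cycles with period 4.
For i ≥ 4, s(i) depends only on (i - 4) mod 4. (32 - 4) mod 4 = 0, so s(32) = s(4) = 15.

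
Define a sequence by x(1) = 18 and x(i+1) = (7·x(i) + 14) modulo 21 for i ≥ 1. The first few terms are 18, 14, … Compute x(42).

We have x(1) = 18,  x(2) = 14,  x(3) = 7,  x(4) = 0,  x(5) = 14.
Since x(5) = x(2) = 14, the sequence is eventually periodic: after a pre-period of length 1 it cycles with period 3.
For i ≥ 2, x(i) depends only on (i - 2) mod 3. (42 - 2) mod 3 = 1, so x(42) = x(3) = 7.

7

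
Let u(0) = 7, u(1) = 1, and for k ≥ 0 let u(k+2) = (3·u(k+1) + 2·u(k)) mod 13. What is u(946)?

Computing terms: u(0) = 7, u(1) = 1, u(2) = 4, u(3) = 1, u(4) = 11, u(5) = 9, u(6) = 10, u(7) = 9, u(8) = 8, u(9) = 3, u(10) = 12, u(11) = 3, u(12) = 7, u(13) = 1.
Since (u(12), u(13)) = (u(0), u(1)) = (7, 1) (two consecutive terms determine the rest), the sequence is periodic with period 12.
(946 - 0) mod 12 = 10, so u(946) = u(10) = 12.

12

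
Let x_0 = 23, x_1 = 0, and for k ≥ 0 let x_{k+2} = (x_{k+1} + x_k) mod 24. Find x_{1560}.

Listing terms: x_0 = 23, x_1 = 0, x_2 = 23, x_3 = 23, x_4 = 22, x_5 = 21, x_6 = 19, x_7 = 16, x_8 = 11, x_9 = 3, x_{10} = 14, x_{11} = 17, x_{12} = 7, x_{13} = 0, x_{14} = 7, x_{15} = 7, x_{16} = 14, x_{17} = 21, x_{18} = 11, x_{19} = 8, x_{20} = 19, x_{21} = 3, x_{22} = 22, x_{23} = 1, x_{24} = 23, x_{25} = 0.
Since (x_{24}, x_{25}) = (x_0, x_1) = (23, 0) (two consecutive terms determine the rest), the sequence is periodic with period 24.
(1560 - 0) mod 24 = 0, so x_{1560} = x_0 = 23.

23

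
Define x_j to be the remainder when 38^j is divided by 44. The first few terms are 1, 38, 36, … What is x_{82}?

x_0 = 1,  x_1 = 38,  x_2 = 36,  x_3 = 4,  x_4 = 20,  x_5 = 12,  x_6 = 16,  x_7 = 36.
Since x_7 = x_2 = 36, the sequence is eventually periodic: after a pre-period of length 2 it cycles with period 5.
For j ≥ 2, x_j depends only on (j - 2) mod 5. (82 - 2) mod 5 = 0, so x_{82} = x_2 = 36.

36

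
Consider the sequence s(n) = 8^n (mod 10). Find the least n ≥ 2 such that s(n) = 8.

We have s(1) = 8; s(2) = 4; s(3) = 2; s(4) = 6; s(5) = 8.
The sequence repeats with period 4.
The value 8 next appears (with n ≥ 2) at s(5).

5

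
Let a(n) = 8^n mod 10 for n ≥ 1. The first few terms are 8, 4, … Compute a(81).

8

Computing terms: a(1) = 8, a(2) = 4, a(3) = 2, a(4) = 6, a(5) = 8.
Since a(5) = a(1) = 8, the sequence is periodic with period 4.
(81 - 1) mod 4 = 0, so a(81) = a(1) = 8.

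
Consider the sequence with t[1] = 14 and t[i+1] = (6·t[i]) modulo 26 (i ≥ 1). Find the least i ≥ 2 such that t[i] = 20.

8

We have t[1] = 14,  t[2] = 6,  t[3] = 10,  t[4] = 8,  t[5] = 22,  t[6] = 2,  t[7] = 12,  t[8] = 20,  t[9] = 16,  t[10] = 18,  t[11] = 4,  t[12] = 24,  t[13] = 14.
Since t[13] = t[1] = 14, the sequence is periodic with period 12.
The value 20 first appears (with i ≥ 2) at t[8].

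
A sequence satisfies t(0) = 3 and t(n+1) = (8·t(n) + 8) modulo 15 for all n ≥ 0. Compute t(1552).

t(0) = 3,  t(1) = 2,  t(2) = 9,  t(3) = 5,  t(4) = 3.
The sequence repeats with period 4.
So t(1552) = t(0 + ((1552-0) mod 4)) = t(0) = 3.

3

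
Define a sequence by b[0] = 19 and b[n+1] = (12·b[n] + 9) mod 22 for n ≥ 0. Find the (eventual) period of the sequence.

Listing terms: b[0] = 19; b[1] = 17; b[2] = 15; b[3] = 13; b[4] = 11; b[5] = 9; b[6] = 7; b[7] = 5; b[8] = 3; b[9] = 1; b[10] = 21; b[11] = 19.
The sequence repeats with period 11.

11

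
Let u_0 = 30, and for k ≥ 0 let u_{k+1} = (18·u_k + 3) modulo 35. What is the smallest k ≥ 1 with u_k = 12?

2

We have u_0 = 30, u_1 = 18, u_2 = 12, u_3 = 9, u_4 = 25, u_5 = 33, u_6 = 2, u_7 = 4, u_8 = 5, u_9 = 23, u_{10} = 32, u_{11} = 19, u_{12} = 30.
The sequence repeats with period 12.
The value 12 first appears (with k ≥ 1) at u_2.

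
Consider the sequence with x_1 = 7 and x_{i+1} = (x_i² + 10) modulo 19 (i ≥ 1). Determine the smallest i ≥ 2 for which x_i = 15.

7

Computing terms: x_1 = 7,  x_2 = 2,  x_3 = 14,  x_4 = 16,  x_5 = 0,  x_6 = 10,  x_7 = 15,  x_8 = 7.
Since x_8 = x_1 = 7, the sequence is periodic with period 7.
The value 15 first appears (with i ≥ 2) at x_7.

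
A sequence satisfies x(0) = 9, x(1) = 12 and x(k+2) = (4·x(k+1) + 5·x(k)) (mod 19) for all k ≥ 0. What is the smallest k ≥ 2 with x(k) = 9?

x(0) = 9, x(1) = 12, x(2) = 17, x(3) = 14, x(4) = 8, x(5) = 7, x(6) = 11, x(7) = 3, x(8) = 10, x(9) = 17, x(10) = 4, x(11) = 6, x(12) = 6, x(13) = 16, x(14) = 18, x(15) = 0, x(16) = 14, x(17) = 18, x(18) = 9, x(19) = 12.
The sequence repeats with period 18.
The value 9 next appears (with k ≥ 2) at x(18).

18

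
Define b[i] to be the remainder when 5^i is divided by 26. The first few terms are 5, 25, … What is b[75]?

We have b[1] = 5, b[2] = 25, b[3] = 21, b[4] = 1, b[5] = 5.
The sequence repeats with period 4.
So b[75] = b[1 + ((75-1) mod 4)] = b[3] = 21.

21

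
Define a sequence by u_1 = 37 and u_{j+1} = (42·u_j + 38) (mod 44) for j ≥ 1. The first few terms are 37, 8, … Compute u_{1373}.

22

Listing terms: u_1 = 37,  u_2 = 8,  u_3 = 22,  u_4 = 38,  u_5 = 6,  u_6 = 26,  u_7 = 30,  u_8 = 22.
Since u_8 = u_3 = 22, the sequence is eventually periodic: after a pre-period of length 2 it cycles with period 5.
For j ≥ 3, u_j depends only on (j - 3) mod 5. (1373 - 3) mod 5 = 0, so u_{1373} = u_3 = 22.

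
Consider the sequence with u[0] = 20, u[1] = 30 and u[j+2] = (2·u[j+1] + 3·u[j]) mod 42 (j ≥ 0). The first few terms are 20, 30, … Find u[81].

u[0] = 20; u[1] = 30; u[2] = 36; u[3] = 36; u[4] = 12; u[5] = 6; u[6] = 6; u[7] = 30; u[8] = 36.
Since (u[7], u[8]) = (u[1], u[2]) = (30, 36) (two consecutive terms determine the rest), the sequence is eventually periodic: after a pre-period of length 1 it cycles with period 6.
For j ≥ 1, u[j] depends only on (j - 1) mod 6. (81 - 1) mod 6 = 2, so u[81] = u[3] = 36.

36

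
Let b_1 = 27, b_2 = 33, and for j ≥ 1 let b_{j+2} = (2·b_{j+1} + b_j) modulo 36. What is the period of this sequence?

Computing terms: b_1 = 27; b_2 = 33; b_3 = 21; b_4 = 3; b_5 = 27; b_6 = 21; b_7 = 33; b_8 = 15; b_9 = 27; b_{10} = 33.
Since (b_9, b_{10}) = (b_1, b_2) = (27, 33) (two consecutive terms determine the rest), the sequence is periodic with period 8.

8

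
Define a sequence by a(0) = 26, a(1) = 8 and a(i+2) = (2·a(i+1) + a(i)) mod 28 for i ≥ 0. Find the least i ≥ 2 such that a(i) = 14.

We have a(0) = 26, a(1) = 8, a(2) = 14, a(3) = 8, a(4) = 2, a(5) = 12, a(6) = 26, a(7) = 8.
Since (a(6), a(7)) = (a(0), a(1)) = (26, 8) (two consecutive terms determine the rest), the sequence is periodic with period 6.
The value 14 first appears (with i ≥ 2) at a(2).

2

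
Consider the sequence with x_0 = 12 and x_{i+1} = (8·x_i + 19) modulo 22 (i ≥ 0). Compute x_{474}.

Computing terms: x_0 = 12; x_1 = 5; x_2 = 15; x_3 = 7; x_4 = 9; x_5 = 3; x_6 = 21; x_7 = 11; x_8 = 19; x_9 = 17; x_{10} = 1; x_{11} = 5.
Since x_{11} = x_1 = 5, the sequence is eventually periodic: after a pre-period of length 1 it cycles with period 10.
For i ≥ 1, x_i depends only on (i - 1) mod 10. (474 - 1) mod 10 = 3, so x_{474} = x_4 = 9.

9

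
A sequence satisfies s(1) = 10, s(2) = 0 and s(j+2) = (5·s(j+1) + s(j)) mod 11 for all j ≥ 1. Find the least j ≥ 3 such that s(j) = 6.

4

s(1) = 10; s(2) = 0; s(3) = 10; s(4) = 6; s(5) = 7; s(6) = 8; s(7) = 3; s(8) = 1; s(9) = 8; s(10) = 8; s(11) = 4; s(12) = 6; s(13) = 1; s(14) = 0; s(15) = 1; s(16) = 5; s(17) = 4; s(18) = 3; s(19) = 8; s(20) = 10; s(21) = 3; s(22) = 3; s(23) = 7; s(24) = 5; s(25) = 10; s(26) = 0.
Since (s(25), s(26)) = (s(1), s(2)) = (10, 0) (two consecutive terms determine the rest), the sequence is periodic with period 24.
The value 6 first appears (with j ≥ 3) at s(4).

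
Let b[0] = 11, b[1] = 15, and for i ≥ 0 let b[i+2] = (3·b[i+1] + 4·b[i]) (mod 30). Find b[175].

b[0] = 11; b[1] = 15; b[2] = 29; b[3] = 27; b[4] = 17; b[5] = 9; b[6] = 5; b[7] = 21; b[8] = 23; b[9] = 3; b[10] = 11; b[11] = 15.
The sequence repeats with period 10.
So b[175] = b[0 + ((175-0) mod 10)] = b[5] = 9.

9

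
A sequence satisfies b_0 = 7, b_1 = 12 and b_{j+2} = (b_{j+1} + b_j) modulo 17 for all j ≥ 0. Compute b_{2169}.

11

Listing terms: b_0 = 7,  b_1 = 12,  b_2 = 2,  b_3 = 14,  b_4 = 16,  b_5 = 13,  b_6 = 12,  b_7 = 8,  b_8 = 3,  b_9 = 11,  b_{10} = 14,  b_{11} = 8,  b_{12} = 5,  b_{13} = 13,  b_{14} = 1,  b_{15} = 14,  b_{16} = 15,  b_{17} = 12,  b_{18} = 10,  b_{19} = 5,  b_{20} = 15,  b_{21} = 3,  b_{22} = 1,  b_{23} = 4,  b_{24} = 5,  b_{25} = 9,  b_{26} = 14,  b_{27} = 6,  b_{28} = 3,  b_{29} = 9,  b_{30} = 12,  b_{31} = 4,  b_{32} = 16,  b_{33} = 3,  b_{34} = 2,  b_{35} = 5,  b_{36} = 7,  b_{37} = 12.
Since (b_{36}, b_{37}) = (b_0, b_1) = (7, 12) (two consecutive terms determine the rest), the sequence is periodic with period 36.
(2169 - 0) mod 36 = 9, so b_{2169} = b_9 = 11.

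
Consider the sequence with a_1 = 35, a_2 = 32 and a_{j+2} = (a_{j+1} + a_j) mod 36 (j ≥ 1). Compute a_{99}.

We have a_1 = 35; a_2 = 32; a_3 = 31; a_4 = 27; a_5 = 22; a_6 = 13; a_7 = 35; a_8 = 12; a_9 = 11; a_{10} = 23; a_{11} = 34; a_{12} = 21; a_{13} = 19; a_{14} = 4; a_{15} = 23; a_{16} = 27; a_{17} = 14; a_{18} = 5; a_{19} = 19; a_{20} = 24; a_{21} = 7; a_{22} = 31; a_{23} = 2; a_{24} = 33; a_{25} = 35; a_{26} = 32.
The sequence repeats with period 24.
(99 - 1) mod 24 = 2, so a_{99} = a_3 = 31.

31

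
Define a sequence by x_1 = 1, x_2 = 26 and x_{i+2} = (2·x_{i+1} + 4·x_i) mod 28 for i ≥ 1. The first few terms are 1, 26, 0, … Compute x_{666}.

4

We have x_1 = 1, x_2 = 26, x_3 = 0, x_4 = 20, x_5 = 12, x_6 = 20, x_7 = 4, x_8 = 4, x_9 = 24, x_{10} = 8, x_{11} = 0, x_{12} = 4, x_{13} = 8, x_{14} = 4, x_{15} = 12, x_{16} = 12, x_{17} = 16, x_{18} = 24, x_{19} = 0, x_{20} = 12, x_{21} = 24, x_{22} = 12, x_{23} = 8, x_{24} = 8, x_{25} = 20, x_{26} = 16, x_{27} = 0, x_{28} = 8, x_{29} = 16, x_{30} = 8, x_{31} = 24, x_{32} = 24, x_{33} = 4, x_{34} = 20, x_{35} = 0, x_{36} = 24, x_{37} = 20, x_{38} = 24, x_{39} = 16, x_{40} = 16, x_{41} = 12, x_{42} = 4, x_{43} = 0, x_{44} = 16, x_{45} = 4, x_{46} = 16, x_{47} = 20, x_{48} = 20, x_{49} = 8, x_{50} = 12, x_{51} = 0, x_{52} = 20.
Since (x_{51}, x_{52}) = (x_3, x_4) = (0, 20) (two consecutive terms determine the rest), the sequence is eventually periodic: after a pre-period of length 2 it cycles with period 48.
For i ≥ 3, x_i depends only on (i - 3) mod 48. (666 - 3) mod 48 = 39, so x_{666} = x_{42} = 4.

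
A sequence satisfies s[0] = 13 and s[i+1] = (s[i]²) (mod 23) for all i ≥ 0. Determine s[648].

12

Listing terms: s[0] = 13,  s[1] = 8,  s[2] = 18,  s[3] = 2,  s[4] = 4,  s[5] = 16,  s[6] = 3,  s[7] = 9,  s[8] = 12,  s[9] = 6,  s[10] = 13.
Since s[10] = s[0] = 13, the sequence is periodic with period 10.
(648 - 0) mod 10 = 8, so s[648] = s[8] = 12.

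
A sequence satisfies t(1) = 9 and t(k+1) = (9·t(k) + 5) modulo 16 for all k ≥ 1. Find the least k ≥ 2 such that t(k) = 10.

6

t(1) = 9, t(2) = 6, t(3) = 11, t(4) = 8, t(5) = 13, t(6) = 10, t(7) = 15, t(8) = 12, t(9) = 1, t(10) = 14, t(11) = 3, t(12) = 0, t(13) = 5, t(14) = 2, t(15) = 7, t(16) = 4, t(17) = 9.
Since t(17) = t(1) = 9, the sequence is periodic with period 16.
The value 10 first appears (with k ≥ 2) at t(6).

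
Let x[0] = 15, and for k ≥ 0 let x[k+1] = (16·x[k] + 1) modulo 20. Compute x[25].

Computing terms: x[0] = 15, x[1] = 1, x[2] = 17, x[3] = 13, x[4] = 9, x[5] = 5, x[6] = 1.
Since x[6] = x[1] = 1, the sequence is eventually periodic: after a pre-period of length 1 it cycles with period 5.
For k ≥ 1, x[k] depends only on (k - 1) mod 5. (25 - 1) mod 5 = 4, so x[25] = x[5] = 5.

5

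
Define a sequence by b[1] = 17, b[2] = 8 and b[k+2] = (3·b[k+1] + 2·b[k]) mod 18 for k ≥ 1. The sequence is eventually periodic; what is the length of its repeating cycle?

12

Computing terms: b[1] = 17; b[2] = 8; b[3] = 4; b[4] = 10; b[5] = 2; b[6] = 8; b[7] = 10; b[8] = 10; b[9] = 14; b[10] = 8; b[11] = 16; b[12] = 10; b[13] = 8; b[14] = 8; b[15] = 4.
Since (b[14], b[15]) = (b[2], b[3]) = (8, 4) (two consecutive terms determine the rest), the sequence is eventually periodic: after a pre-period of length 1 it cycles with period 12.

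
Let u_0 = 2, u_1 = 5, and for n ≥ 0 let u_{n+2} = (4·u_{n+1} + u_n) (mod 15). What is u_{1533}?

u_0 = 2, u_1 = 5, u_2 = 7, u_3 = 3, u_4 = 4, u_5 = 4, u_6 = 5, u_7 = 9, u_8 = 11, u_9 = 8, u_{10} = 13, u_{11} = 0, u_{12} = 13, u_{13} = 7, u_{14} = 11, u_{15} = 6, u_{16} = 5, u_{17} = 11, u_{18} = 4, u_{19} = 12, u_{20} = 7, u_{21} = 10, u_{22} = 2, u_{23} = 3, u_{24} = 14, u_{25} = 14, u_{26} = 10, u_{27} = 9, u_{28} = 1, u_{29} = 13, u_{30} = 8, u_{31} = 0, u_{32} = 8, u_{33} = 2, u_{34} = 1, u_{35} = 6, u_{36} = 10, u_{37} = 1, u_{38} = 14, u_{39} = 12, u_{40} = 2, u_{41} = 5.
The sequence repeats with period 40.
(1533 - 0) mod 40 = 13, so u_{1533} = u_{13} = 7.

7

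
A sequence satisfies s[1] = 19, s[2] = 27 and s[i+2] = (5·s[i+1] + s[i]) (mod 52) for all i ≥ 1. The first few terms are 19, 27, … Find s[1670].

We have s[1] = 19; s[2] = 27; s[3] = 50; s[4] = 17; s[5] = 31; s[6] = 16; s[7] = 7; s[8] = 51; s[9] = 2; s[10] = 9; s[11] = 47; s[12] = 36; s[13] = 19; s[14] = 27.
Since (s[13], s[14]) = (s[1], s[2]) = (19, 27) (two consecutive terms determine the rest), the sequence is periodic with period 12.
(1670 - 1) mod 12 = 1, so s[1670] = s[2] = 27.

27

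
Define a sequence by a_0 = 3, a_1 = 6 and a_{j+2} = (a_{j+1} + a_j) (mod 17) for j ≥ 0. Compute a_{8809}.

0

Computing terms: a_0 = 3, a_1 = 6, a_2 = 9, a_3 = 15, a_4 = 7, a_5 = 5, a_6 = 12, a_7 = 0, a_8 = 12, a_9 = 12, a_{10} = 7, a_{11} = 2, a_{12} = 9, a_{13} = 11, a_{14} = 3, a_{15} = 14, a_{16} = 0, a_{17} = 14, a_{18} = 14, a_{19} = 11, a_{20} = 8, a_{21} = 2, a_{22} = 10, a_{23} = 12, a_{24} = 5, a_{25} = 0, a_{26} = 5, a_{27} = 5, a_{28} = 10, a_{29} = 15, a_{30} = 8, a_{31} = 6, a_{32} = 14, a_{33} = 3, a_{34} = 0, a_{35} = 3, a_{36} = 3, a_{37} = 6.
The sequence repeats with period 36.
So a_{8809} = a_{0 + ((8809-0) mod 36)} = a_{25} = 0.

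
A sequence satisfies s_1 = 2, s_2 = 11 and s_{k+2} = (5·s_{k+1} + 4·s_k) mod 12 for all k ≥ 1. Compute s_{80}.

Computing terms: s_1 = 2, s_2 = 11, s_3 = 3, s_4 = 11, s_5 = 7, s_6 = 7, s_7 = 3, s_8 = 7, s_9 = 11, s_{10} = 11, s_{11} = 3.
Since (s_{10}, s_{11}) = (s_2, s_3) = (11, 3) (two consecutive terms determine the rest), the sequence is eventually periodic: after a pre-period of length 1 it cycles with period 8.
For k ≥ 2, s_k depends only on (k - 2) mod 8. (80 - 2) mod 8 = 6, so s_{80} = s_8 = 7.

7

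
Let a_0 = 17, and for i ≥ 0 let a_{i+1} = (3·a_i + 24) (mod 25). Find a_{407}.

11

Computing terms: a_0 = 17; a_1 = 0; a_2 = 24; a_3 = 21; a_4 = 12; a_5 = 10; a_6 = 4; a_7 = 11; a_8 = 7; a_9 = 20; a_{10} = 9; a_{11} = 1; a_{12} = 2; a_{13} = 5; a_{14} = 14; a_{15} = 16; a_{16} = 22; a_{17} = 15; a_{18} = 19; a_{19} = 6; a_{20} = 17.
The sequence repeats with period 20.
So a_{407} = a_{0 + ((407-0) mod 20)} = a_7 = 11.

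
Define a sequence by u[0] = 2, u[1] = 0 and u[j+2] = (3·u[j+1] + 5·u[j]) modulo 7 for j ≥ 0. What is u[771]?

Listing terms: u[0] = 2,  u[1] = 0,  u[2] = 3,  u[3] = 2,  u[4] = 0.
The sequence repeats with period 3.
(771 - 0) mod 3 = 0, so u[771] = u[0] = 2.

2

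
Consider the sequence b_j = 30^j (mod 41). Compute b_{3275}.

Computing terms: b_1 = 30,  b_2 = 39,  b_3 = 22,  b_4 = 4,  b_5 = 38,  b_6 = 33,  b_7 = 6,  b_8 = 16,  b_9 = 29,  b_{10} = 9,  b_{11} = 24,  b_{12} = 23,  b_{13} = 34,  b_{14} = 36,  b_{15} = 14,  b_{16} = 10,  b_{17} = 13,  b_{18} = 21,  b_{19} = 15,  b_{20} = 40,  b_{21} = 11,  b_{22} = 2,  b_{23} = 19,  b_{24} = 37,  b_{25} = 3,  b_{26} = 8,  b_{27} = 35,  b_{28} = 25,  b_{29} = 12,  b_{30} = 32,  b_{31} = 17,  b_{32} = 18,  b_{33} = 7,  b_{34} = 5,  b_{35} = 27,  b_{36} = 31,  b_{37} = 28,  b_{38} = 20,  b_{39} = 26,  b_{40} = 1,  b_{41} = 30.
Since b_{41} = b_1 = 30, the sequence is periodic with period 40.
So b_{3275} = b_{1 + ((3275-1) mod 40)} = b_{35} = 27.

27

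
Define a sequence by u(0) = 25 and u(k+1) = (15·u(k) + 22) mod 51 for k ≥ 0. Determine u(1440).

25

u(0) = 25,  u(1) = 40,  u(2) = 10,  u(3) = 19,  u(4) = 1,  u(5) = 37,  u(6) = 16,  u(7) = 7,  u(8) = 25.
The sequence repeats with period 8.
So u(1440) = u(0 + ((1440-0) mod 8)) = u(0) = 25.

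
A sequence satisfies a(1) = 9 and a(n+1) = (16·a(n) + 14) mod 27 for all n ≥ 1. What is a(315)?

Computing terms: a(1) = 9; a(2) = 23; a(3) = 4; a(4) = 24; a(5) = 20; a(6) = 10; a(7) = 12; a(8) = 17; a(9) = 16; a(10) = 0; a(11) = 14; a(12) = 22; a(13) = 15; a(14) = 11; a(15) = 1; a(16) = 3; a(17) = 8; a(18) = 7; a(19) = 18; a(20) = 5; a(21) = 13; a(22) = 6; a(23) = 2; a(24) = 19; a(25) = 21; a(26) = 26; a(27) = 25; a(28) = 9.
The sequence repeats with period 27.
(315 - 1) mod 27 = 17, so a(315) = a(18) = 7.

7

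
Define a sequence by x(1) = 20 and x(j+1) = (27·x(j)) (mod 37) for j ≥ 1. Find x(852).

We have x(1) = 20,  x(2) = 22,  x(3) = 2,  x(4) = 17,  x(5) = 15,  x(6) = 35,  x(7) = 20.
Since x(7) = x(1) = 20, the sequence is periodic with period 6.
So x(852) = x(1 + ((852-1) mod 6)) = x(6) = 35.

35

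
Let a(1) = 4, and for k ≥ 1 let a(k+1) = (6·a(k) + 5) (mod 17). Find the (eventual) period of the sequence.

16

Computing terms: a(1) = 4, a(2) = 12, a(3) = 9, a(4) = 8, a(5) = 2, a(6) = 0, a(7) = 5, a(8) = 1, a(9) = 11, a(10) = 3, a(11) = 6, a(12) = 7, a(13) = 13, a(14) = 15, a(15) = 10, a(16) = 14, a(17) = 4.
Since a(17) = a(1) = 4, the sequence is periodic with period 16.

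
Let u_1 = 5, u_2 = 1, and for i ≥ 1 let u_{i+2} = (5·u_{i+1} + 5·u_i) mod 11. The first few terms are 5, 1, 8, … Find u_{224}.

1

u_1 = 5,  u_2 = 1,  u_3 = 8,  u_4 = 1,  u_5 = 1,  u_6 = 10,  u_7 = 0,  u_8 = 6,  u_9 = 8,  u_{10} = 4,  u_{11} = 5,  u_{12} = 1.
The sequence repeats with period 10.
So u_{224} = u_{1 + ((224-1) mod 10)} = u_4 = 1.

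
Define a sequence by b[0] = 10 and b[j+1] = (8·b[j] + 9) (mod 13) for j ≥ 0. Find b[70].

Listing terms: b[0] = 10,  b[1] = 11,  b[2] = 6,  b[3] = 5,  b[4] = 10.
Since b[4] = b[0] = 10, the sequence is periodic with period 4.
So b[70] = b[0 + ((70-0) mod 4)] = b[2] = 6.

6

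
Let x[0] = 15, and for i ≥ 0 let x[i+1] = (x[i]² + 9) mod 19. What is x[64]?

10

Computing terms: x[0] = 15,  x[1] = 6,  x[2] = 7,  x[3] = 1,  x[4] = 10,  x[5] = 14,  x[6] = 15.
The sequence repeats with period 6.
So x[64] = x[0 + ((64-0) mod 6)] = x[4] = 10.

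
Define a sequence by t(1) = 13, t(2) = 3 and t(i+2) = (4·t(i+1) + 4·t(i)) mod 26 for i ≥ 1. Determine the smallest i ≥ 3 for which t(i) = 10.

We have t(1) = 13; t(2) = 3; t(3) = 12; t(4) = 8; t(5) = 2; t(6) = 14; t(7) = 12; t(8) = 0; t(9) = 22; t(10) = 10; t(11) = 24; t(12) = 6; t(13) = 16; t(14) = 10; t(15) = 0; t(16) = 14; t(17) = 4; t(18) = 20; t(19) = 18; t(20) = 22; t(21) = 4; t(22) = 0; t(23) = 16; t(24) = 12; t(25) = 8.
Since (t(24), t(25)) = (t(3), t(4)) = (12, 8) (two consecutive terms determine the rest), the sequence is eventually periodic: after a pre-period of length 2 it cycles with period 21.
The value 10 first appears (with i ≥ 3) at t(10).

10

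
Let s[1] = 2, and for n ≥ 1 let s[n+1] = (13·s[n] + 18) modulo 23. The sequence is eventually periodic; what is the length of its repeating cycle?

11

Computing terms: s[1] = 2; s[2] = 21; s[3] = 15; s[4] = 6; s[5] = 4; s[6] = 1; s[7] = 8; s[8] = 7; s[9] = 17; s[10] = 9; s[11] = 20; s[12] = 2.
Since s[12] = s[1] = 2, the sequence is periodic with period 11.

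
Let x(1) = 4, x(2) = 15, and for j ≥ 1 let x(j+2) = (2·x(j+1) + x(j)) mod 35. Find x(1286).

15

x(1) = 4,  x(2) = 15,  x(3) = 34,  x(4) = 13,  x(5) = 25,  x(6) = 28,  x(7) = 11,  x(8) = 15,  x(9) = 6,  x(10) = 27,  x(11) = 25,  x(12) = 7,  x(13) = 4,  x(14) = 15.
The sequence repeats with period 12.
So x(1286) = x(1 + ((1286-1) mod 12)) = x(2) = 15.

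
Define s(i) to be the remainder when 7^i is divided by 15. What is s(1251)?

13

Computing terms: s(0) = 1, s(1) = 7, s(2) = 4, s(3) = 13, s(4) = 1.
Since s(4) = s(0) = 1, the sequence is periodic with period 4.
(1251 - 0) mod 4 = 3, so s(1251) = s(3) = 13.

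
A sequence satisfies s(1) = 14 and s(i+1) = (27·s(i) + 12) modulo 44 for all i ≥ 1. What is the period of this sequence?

5

Listing terms: s(1) = 14,  s(2) = 38,  s(3) = 26,  s(4) = 10,  s(5) = 18,  s(6) = 14.
The sequence repeats with period 5.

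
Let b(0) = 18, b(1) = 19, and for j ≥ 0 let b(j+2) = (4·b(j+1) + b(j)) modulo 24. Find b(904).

b(0) = 18, b(1) = 19, b(2) = 22, b(3) = 11, b(4) = 18, b(5) = 11, b(6) = 14, b(7) = 19, b(8) = 18, b(9) = 19.
Since (b(8), b(9)) = (b(0), b(1)) = (18, 19) (two consecutive terms determine the rest), the sequence is periodic with period 8.
So b(904) = b(0 + ((904-0) mod 8)) = b(0) = 18.

18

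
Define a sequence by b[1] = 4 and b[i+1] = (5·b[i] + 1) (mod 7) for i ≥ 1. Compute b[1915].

b[1] = 4,  b[2] = 0,  b[3] = 1,  b[4] = 6,  b[5] = 3,  b[6] = 2,  b[7] = 4.
The sequence repeats with period 6.
So b[1915] = b[1 + ((1915-1) mod 6)] = b[1] = 4.

4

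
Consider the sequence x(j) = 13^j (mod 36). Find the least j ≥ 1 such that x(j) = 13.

1

x(0) = 1,  x(1) = 13,  x(2) = 25,  x(3) = 1.
Since x(3) = x(0) = 1, the sequence is periodic with period 3.
The value 13 first appears (with j ≥ 1) at x(1).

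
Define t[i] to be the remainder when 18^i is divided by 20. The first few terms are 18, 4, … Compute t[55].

Computing terms: t[1] = 18, t[2] = 4, t[3] = 12, t[4] = 16, t[5] = 8, t[6] = 4.
Since t[6] = t[2] = 4, the sequence is eventually periodic: after a pre-period of length 1 it cycles with period 4.
For i ≥ 2, t[i] depends only on (i - 2) mod 4. (55 - 2) mod 4 = 1, so t[55] = t[3] = 12.

12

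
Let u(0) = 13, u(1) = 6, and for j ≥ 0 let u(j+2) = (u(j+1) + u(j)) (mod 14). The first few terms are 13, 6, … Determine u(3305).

1

Listing terms: u(0) = 13, u(1) = 6, u(2) = 5, u(3) = 11, u(4) = 2, u(5) = 13, u(6) = 1, u(7) = 0, u(8) = 1, u(9) = 1, u(10) = 2, u(11) = 3, u(12) = 5, u(13) = 8, u(14) = 13, u(15) = 7, u(16) = 6, u(17) = 13, u(18) = 5, u(19) = 4, u(20) = 9, u(21) = 13, u(22) = 8, u(23) = 7, u(24) = 1, u(25) = 8, u(26) = 9, u(27) = 3, u(28) = 12, u(29) = 1, u(30) = 13, u(31) = 0, u(32) = 13, u(33) = 13, u(34) = 12, u(35) = 11, u(36) = 9, u(37) = 6, u(38) = 1, u(39) = 7, u(40) = 8, u(41) = 1, u(42) = 9, u(43) = 10, u(44) = 5, u(45) = 1, u(46) = 6, u(47) = 7, u(48) = 13, u(49) = 6.
Since (u(48), u(49)) = (u(0), u(1)) = (13, 6) (two consecutive terms determine the rest), the sequence is periodic with period 48.
So u(3305) = u(0 + ((3305-0) mod 48)) = u(41) = 1.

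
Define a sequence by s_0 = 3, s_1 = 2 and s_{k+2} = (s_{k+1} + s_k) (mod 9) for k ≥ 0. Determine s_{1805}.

1

We have s_0 = 3; s_1 = 2; s_2 = 5; s_3 = 7; s_4 = 3; s_5 = 1; s_6 = 4; s_7 = 5; s_8 = 0; s_9 = 5; s_{10} = 5; s_{11} = 1; s_{12} = 6; s_{13} = 7; s_{14} = 4; s_{15} = 2; s_{16} = 6; s_{17} = 8; s_{18} = 5; s_{19} = 4; s_{20} = 0; s_{21} = 4; s_{22} = 4; s_{23} = 8; s_{24} = 3; s_{25} = 2.
Since (s_{24}, s_{25}) = (s_0, s_1) = (3, 2) (two consecutive terms determine the rest), the sequence is periodic with period 24.
(1805 - 0) mod 24 = 5, so s_{1805} = s_5 = 1.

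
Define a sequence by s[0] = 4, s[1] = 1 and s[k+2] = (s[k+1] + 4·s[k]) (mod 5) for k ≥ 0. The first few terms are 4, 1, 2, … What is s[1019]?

3

s[0] = 4; s[1] = 1; s[2] = 2; s[3] = 1; s[4] = 4; s[5] = 3; s[6] = 4; s[7] = 1.
Since (s[6], s[7]) = (s[0], s[1]) = (4, 1) (two consecutive terms determine the rest), the sequence is periodic with period 6.
(1019 - 0) mod 6 = 5, so s[1019] = s[5] = 3.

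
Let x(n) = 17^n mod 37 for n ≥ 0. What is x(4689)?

6

We have x(0) = 1, x(1) = 17, x(2) = 30, x(3) = 29, x(4) = 12, x(5) = 19, x(6) = 27, x(7) = 15, x(8) = 33, x(9) = 6, x(10) = 28, x(11) = 32, x(12) = 26, x(13) = 35, x(14) = 3, x(15) = 14, x(16) = 16, x(17) = 13, x(18) = 36, x(19) = 20, x(20) = 7, x(21) = 8, x(22) = 25, x(23) = 18, x(24) = 10, x(25) = 22, x(26) = 4, x(27) = 31, x(28) = 9, x(29) = 5, x(30) = 11, x(31) = 2, x(32) = 34, x(33) = 23, x(34) = 21, x(35) = 24, x(36) = 1.
The sequence repeats with period 36.
So x(4689) = x(0 + ((4689-0) mod 36)) = x(9) = 6.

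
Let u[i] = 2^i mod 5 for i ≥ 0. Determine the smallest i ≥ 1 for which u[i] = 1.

4

u[0] = 1,  u[1] = 2,  u[2] = 4,  u[3] = 3,  u[4] = 1.
The sequence repeats with period 4.
The value 1 next appears (with i ≥ 1) at u[4].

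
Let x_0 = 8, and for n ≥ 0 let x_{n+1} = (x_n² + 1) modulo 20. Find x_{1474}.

Listing terms: x_0 = 8; x_1 = 5; x_2 = 6; x_3 = 17; x_4 = 10; x_5 = 1; x_6 = 2; x_7 = 5.
Since x_7 = x_1 = 5, the sequence is eventually periodic: after a pre-period of length 1 it cycles with period 6.
For n ≥ 1, x_n depends only on (n - 1) mod 6. (1474 - 1) mod 6 = 3, so x_{1474} = x_4 = 10.

10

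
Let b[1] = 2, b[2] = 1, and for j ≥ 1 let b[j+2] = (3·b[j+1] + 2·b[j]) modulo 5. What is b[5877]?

4

Listing terms: b[1] = 2; b[2] = 1; b[3] = 2; b[4] = 3; b[5] = 3; b[6] = 0; b[7] = 1; b[8] = 3; b[9] = 1; b[10] = 4; b[11] = 4; b[12] = 0; b[13] = 3; b[14] = 4; b[15] = 3; b[16] = 2; b[17] = 2; b[18] = 0; b[19] = 4; b[20] = 2; b[21] = 4; b[22] = 1; b[23] = 1; b[24] = 0; b[25] = 2; b[26] = 1.
Since (b[25], b[26]) = (b[1], b[2]) = (2, 1) (two consecutive terms determine the rest), the sequence is periodic with period 24.
So b[5877] = b[1 + ((5877-1) mod 24)] = b[21] = 4.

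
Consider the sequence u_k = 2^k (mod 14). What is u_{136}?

2

u_0 = 1,  u_1 = 2,  u_2 = 4,  u_3 = 8,  u_4 = 2.
Since u_4 = u_1 = 2, the sequence is eventually periodic: after a pre-period of length 1 it cycles with period 3.
For k ≥ 1, u_k depends only on (k - 1) mod 3. (136 - 1) mod 3 = 0, so u_{136} = u_1 = 2.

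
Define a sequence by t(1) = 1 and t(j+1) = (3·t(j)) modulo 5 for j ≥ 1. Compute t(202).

3

t(1) = 1; t(2) = 3; t(3) = 4; t(4) = 2; t(5) = 1.
Since t(5) = t(1) = 1, the sequence is periodic with period 4.
So t(202) = t(1 + ((202-1) mod 4)) = t(2) = 3.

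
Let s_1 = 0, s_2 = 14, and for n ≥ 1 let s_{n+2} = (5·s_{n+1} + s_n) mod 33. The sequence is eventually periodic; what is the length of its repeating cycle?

Listing terms: s_1 = 0, s_2 = 14, s_3 = 4, s_4 = 1, s_5 = 9, s_6 = 13, s_7 = 8, s_8 = 20, s_9 = 9, s_{10} = 32, s_{11} = 4, s_{12} = 19, s_{13} = 0, s_{14} = 19, s_{15} = 29, s_{16} = 32, s_{17} = 24, s_{18} = 20, s_{19} = 25, s_{20} = 13, s_{21} = 24, s_{22} = 1, s_{23} = 29, s_{24} = 14, s_{25} = 0, s_{26} = 14.
The sequence repeats with period 24.

24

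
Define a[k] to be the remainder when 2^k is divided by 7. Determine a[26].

4

a[1] = 2; a[2] = 4; a[3] = 1; a[4] = 2.
The sequence repeats with period 3.
So a[26] = a[1 + ((26-1) mod 3)] = a[2] = 4.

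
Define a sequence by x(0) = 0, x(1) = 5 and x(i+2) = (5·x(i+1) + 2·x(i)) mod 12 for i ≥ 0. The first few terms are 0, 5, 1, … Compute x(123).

3

We have x(0) = 0, x(1) = 5, x(2) = 1, x(3) = 3, x(4) = 5, x(5) = 7, x(6) = 9, x(7) = 11, x(8) = 1, x(9) = 3.
Since (x(8), x(9)) = (x(2), x(3)) = (1, 3) (two consecutive terms determine the rest), the sequence is eventually periodic: after a pre-period of length 2 it cycles with period 6.
For i ≥ 2, x(i) depends only on (i - 2) mod 6. (123 - 2) mod 6 = 1, so x(123) = x(3) = 3.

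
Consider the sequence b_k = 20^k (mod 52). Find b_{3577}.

20

Computing terms: b_1 = 20, b_2 = 36, b_3 = 44, b_4 = 48, b_5 = 24, b_6 = 12, b_7 = 32, b_8 = 16, b_9 = 8, b_{10} = 4, b_{11} = 28, b_{12} = 40, b_{13} = 20.
Since b_{13} = b_1 = 20, the sequence is periodic with period 12.
(3577 - 1) mod 12 = 0, so b_{3577} = b_1 = 20.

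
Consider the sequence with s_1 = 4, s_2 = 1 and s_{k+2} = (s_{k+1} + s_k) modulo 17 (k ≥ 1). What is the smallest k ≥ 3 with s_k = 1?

28

Computing terms: s_1 = 4,  s_2 = 1,  s_3 = 5,  s_4 = 6,  s_5 = 11,  s_6 = 0,  s_7 = 11,  s_8 = 11,  s_9 = 5,  s_{10} = 16,  s_{11} = 4,  s_{12} = 3,  s_{13} = 7,  s_{14} = 10,  s_{15} = 0,  s_{16} = 10,  s_{17} = 10,  s_{18} = 3,  s_{19} = 13,  s_{20} = 16,  s_{21} = 12,  s_{22} = 11,  s_{23} = 6,  s_{24} = 0,  s_{25} = 6,  s_{26} = 6,  s_{27} = 12,  s_{28} = 1,  s_{29} = 13,  s_{30} = 14,  s_{31} = 10,  s_{32} = 7,  s_{33} = 0,  s_{34} = 7,  s_{35} = 7,  s_{36} = 14,  s_{37} = 4,  s_{38} = 1.
The sequence repeats with period 36.
The value 1 first appears (with k ≥ 3) at s_{28}.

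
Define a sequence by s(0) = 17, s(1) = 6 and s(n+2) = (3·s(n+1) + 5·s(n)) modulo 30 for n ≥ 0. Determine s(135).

We have s(0) = 17, s(1) = 6, s(2) = 13, s(3) = 9, s(4) = 2, s(5) = 21, s(6) = 13, s(7) = 24, s(8) = 17, s(9) = 21, s(10) = 28, s(11) = 9, s(12) = 17, s(13) = 6.
The sequence repeats with period 12.
So s(135) = s(0 + ((135-0) mod 12)) = s(3) = 9.

9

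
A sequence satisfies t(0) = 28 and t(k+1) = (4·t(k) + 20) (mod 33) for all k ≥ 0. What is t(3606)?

22

We have t(0) = 28; t(1) = 0; t(2) = 20; t(3) = 1; t(4) = 24; t(5) = 17; t(6) = 22; t(7) = 9; t(8) = 23; t(9) = 13; t(10) = 6; t(11) = 11; t(12) = 31; t(13) = 12; t(14) = 2; t(15) = 28.
The sequence repeats with period 15.
(3606 - 0) mod 15 = 6, so t(3606) = t(6) = 22.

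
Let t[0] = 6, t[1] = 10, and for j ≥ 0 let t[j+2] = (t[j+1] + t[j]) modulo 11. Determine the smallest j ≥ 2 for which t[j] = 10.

We have t[0] = 6,  t[1] = 10,  t[2] = 5,  t[3] = 4,  t[4] = 9,  t[5] = 2,  t[6] = 0,  t[7] = 2,  t[8] = 2,  t[9] = 4,  t[10] = 6,  t[11] = 10.
Since (t[10], t[11]) = (t[0], t[1]) = (6, 10) (two consecutive terms determine the rest), the sequence is periodic with period 10.
The value 10 next appears (with j ≥ 2) at t[11].

11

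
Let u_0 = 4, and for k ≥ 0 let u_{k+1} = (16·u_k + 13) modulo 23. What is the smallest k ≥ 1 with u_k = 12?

We have u_0 = 4; u_1 = 8; u_2 = 3; u_3 = 15; u_4 = 0; u_5 = 13; u_6 = 14; u_7 = 7; u_8 = 10; u_9 = 12; u_{10} = 21; u_{11} = 4.
Since u_{11} = u_0 = 4, the sequence is periodic with period 11.
The value 12 first appears (with k ≥ 1) at u_9.

9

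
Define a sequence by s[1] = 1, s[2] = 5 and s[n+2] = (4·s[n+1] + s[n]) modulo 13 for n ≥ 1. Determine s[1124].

11

s[1] = 1,  s[2] = 5,  s[3] = 8,  s[4] = 11,  s[5] = 0,  s[6] = 11,  s[7] = 5,  s[8] = 5,  s[9] = 12,  s[10] = 1,  s[11] = 3,  s[12] = 0,  s[13] = 3,  s[14] = 12,  s[15] = 12,  s[16] = 8,  s[17] = 5,  s[18] = 2,  s[19] = 0,  s[20] = 2,  s[21] = 8,  s[22] = 8,  s[23] = 1,  s[24] = 12,  s[25] = 10,  s[26] = 0,  s[27] = 10,  s[28] = 1,  s[29] = 1,  s[30] = 5.
The sequence repeats with period 28.
So s[1124] = s[1 + ((1124-1) mod 28)] = s[4] = 11.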